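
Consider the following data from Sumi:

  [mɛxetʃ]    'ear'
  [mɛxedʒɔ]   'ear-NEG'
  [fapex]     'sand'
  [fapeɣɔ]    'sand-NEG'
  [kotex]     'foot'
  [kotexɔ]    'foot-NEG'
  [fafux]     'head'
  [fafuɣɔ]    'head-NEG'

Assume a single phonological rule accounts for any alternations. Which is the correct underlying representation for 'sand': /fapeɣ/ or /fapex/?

/fapeɣ/

In [fapex] and [fapeɣɔ] the final segment of 'sand' alternates: [x] ~ [ɣ].
If /x/ were underlying and a rule turned it into [ɣ] before the NEG suffix, 'foot' would also alternate; but it has [x] in both [kotex] and [kotexɔ].
So /ɣ/ is underlying, and a rule of word-final obstruent devoicing — voiced obstruents become voiceless word-finally — gives [x].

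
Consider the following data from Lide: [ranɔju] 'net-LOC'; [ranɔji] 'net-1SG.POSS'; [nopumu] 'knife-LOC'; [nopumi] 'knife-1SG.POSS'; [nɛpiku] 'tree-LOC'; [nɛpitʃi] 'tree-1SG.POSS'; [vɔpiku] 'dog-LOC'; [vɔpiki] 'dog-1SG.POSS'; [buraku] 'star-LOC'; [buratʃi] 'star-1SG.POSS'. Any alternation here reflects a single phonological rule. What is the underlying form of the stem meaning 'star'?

/buratʃ/

The stem for 'star' ends in [k] in [buraku] but [tʃ] in [buratʃi].
The stem 'dog' ([vɔpiku], [vɔpiki]) shows [k] unchanged in both environments, so [k] cannot be basic with [tʃ] derived before the 1SG.POSS suffix.
Therefore /tʃ/ is basic and [k] is derived by depalatalization (palato-alveolar /tʃ/ becomes [k] when no front vowel follows).
Hence 'star' is /buratʃ/ underlyingly.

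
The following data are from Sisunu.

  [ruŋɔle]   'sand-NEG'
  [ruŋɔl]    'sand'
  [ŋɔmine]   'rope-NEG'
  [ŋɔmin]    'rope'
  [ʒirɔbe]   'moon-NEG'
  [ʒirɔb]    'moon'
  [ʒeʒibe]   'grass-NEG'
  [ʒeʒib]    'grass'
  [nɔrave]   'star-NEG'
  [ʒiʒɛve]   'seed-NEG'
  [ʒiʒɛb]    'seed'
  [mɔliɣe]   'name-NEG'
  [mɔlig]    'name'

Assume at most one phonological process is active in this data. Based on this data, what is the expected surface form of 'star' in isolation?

The root 'seed' surfaces as [ʒiʒɛve] and [ʒiʒɛb], with a stem-final [v] ~ [b] alternation.
Compare 'grass', with invariant [b] in [ʒeʒibe] and [ʒeʒib]: an analysis with underlying /b/ and a rule producing [v] before the NEG suffix would wrongly predict alternation here too.
The underlying segment must be /v/; voiced fricatives become stops word-finally, yielding [b] there.
From [nɔrave] the stem 'star' is /nɔrav/; word-finally this yields [nɔrab].

[nɔrab]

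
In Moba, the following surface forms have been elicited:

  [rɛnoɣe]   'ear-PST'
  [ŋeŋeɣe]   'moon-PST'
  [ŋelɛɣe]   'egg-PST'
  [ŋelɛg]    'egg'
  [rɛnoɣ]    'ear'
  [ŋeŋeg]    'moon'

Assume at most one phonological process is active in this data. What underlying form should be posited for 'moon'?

/ŋeŋeg/

The stem for 'moon' ends in [ɣ] in [ŋeŋeɣe] but [g] in [ŋeŋeg].
But 'ear' keeps [ɣ] in both environments ([rɛnoɣe], [rɛnoɣ]), so there is no rule changing /ɣ/ to [g] in isolation.
The underlying segment must be /g/; voiced stops become fricatives between vowels, yielding [ɣ] there.
The underlying form of 'moon' is therefore /ŋeŋeg/.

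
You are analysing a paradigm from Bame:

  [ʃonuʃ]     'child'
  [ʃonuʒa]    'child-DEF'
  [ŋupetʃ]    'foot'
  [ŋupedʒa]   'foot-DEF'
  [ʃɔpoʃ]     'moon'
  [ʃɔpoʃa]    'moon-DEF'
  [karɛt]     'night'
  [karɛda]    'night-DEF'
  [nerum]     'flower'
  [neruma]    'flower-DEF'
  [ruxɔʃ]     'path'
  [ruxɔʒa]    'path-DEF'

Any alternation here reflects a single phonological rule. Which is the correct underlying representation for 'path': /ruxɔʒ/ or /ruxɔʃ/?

/ruxɔʒ/

'path' shows [ʃ] ~ [ʒ] at the end of the stem ([ruxɔʃ] vs [ruxɔʒa]).
The stem 'moon' ([ʃɔpoʃ], [ʃɔpoʃa]) shows [ʃ] unchanged in both environments, so [ʃ] cannot be basic with [ʒ] derived before the DEF suffix.
The underlying segment must be /ʒ/; voiced obstruents become voiceless word-finally, yielding [ʃ] there.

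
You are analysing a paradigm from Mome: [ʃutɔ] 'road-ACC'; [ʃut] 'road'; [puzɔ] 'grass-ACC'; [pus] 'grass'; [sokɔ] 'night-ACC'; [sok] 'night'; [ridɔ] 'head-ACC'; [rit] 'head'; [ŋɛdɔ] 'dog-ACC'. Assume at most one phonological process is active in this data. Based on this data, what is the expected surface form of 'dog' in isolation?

[ŋɛt]

'head' shows [d] ~ [t] at the end of the stem ([ridɔ] vs [rit]).
If /t/ were underlying and a rule turned it into [d] before the ACC suffix, 'road' would also alternate; but it has [t] in both [ʃutɔ] and [ʃut].
Therefore /d/ is basic and [t] is derived by word-final obstruent devoicing (voiced obstruents become voiceless word-finally).
From [ŋɛdɔ] the stem 'dog' is /ŋɛd/; word-finally this yields [ŋɛt].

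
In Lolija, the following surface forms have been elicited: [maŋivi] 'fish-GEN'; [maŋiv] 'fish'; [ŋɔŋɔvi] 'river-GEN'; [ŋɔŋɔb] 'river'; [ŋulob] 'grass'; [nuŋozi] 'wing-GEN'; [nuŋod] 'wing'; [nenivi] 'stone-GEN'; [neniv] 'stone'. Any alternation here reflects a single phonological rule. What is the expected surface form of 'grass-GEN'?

The stem for 'river' ends in [v] in [ŋɔŋɔvi] but [b] in [ŋɔŋɔb].
But 'stone' keeps [v] in both environments ([nenivi], [neniv]), so there is no rule changing /v/ to [b] in isolation.
So /b/ is underlying, and a rule of intervocalic spirantization — voiced stops become fricatives between vowels — gives [v].
The one attested form of 'grass', [ŋulob], shows underlying /ŋulob/. Applying the same rule between vowels gives [ŋulovi].

[ŋulovi]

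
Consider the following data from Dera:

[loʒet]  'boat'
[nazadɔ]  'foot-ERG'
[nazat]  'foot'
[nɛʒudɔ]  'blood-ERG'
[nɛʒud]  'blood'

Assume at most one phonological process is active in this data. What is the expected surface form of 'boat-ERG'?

[loʒedɔ]

In [nazadɔ] and [nazat] the final segment of 'foot' alternates: [d] ~ [t].
Compare 'blood', with invariant [d] in [nɛʒudɔ] and [nɛʒud]: an analysis with underlying /d/ and a rule producing [t] in isolation would wrongly predict alternation here too.
The alternation reflects intervocalic voicing: voiceless stops become voiced between vowels. /t/ is underlying.
The one attested form of 'boat', [loʒet], shows underlying /loʒet/. Applying the same rule between vowels gives [loʒedɔ].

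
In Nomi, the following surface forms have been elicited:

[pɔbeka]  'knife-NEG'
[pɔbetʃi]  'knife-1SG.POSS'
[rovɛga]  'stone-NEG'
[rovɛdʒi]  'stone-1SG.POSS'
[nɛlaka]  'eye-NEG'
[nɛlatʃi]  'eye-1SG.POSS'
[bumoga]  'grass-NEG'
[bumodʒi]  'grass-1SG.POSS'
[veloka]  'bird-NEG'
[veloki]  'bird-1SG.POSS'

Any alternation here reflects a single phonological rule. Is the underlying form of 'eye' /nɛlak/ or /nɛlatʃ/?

/nɛlatʃ/

'eye' shows [k] ~ [tʃ] at the end of the stem ([nɛlaka] vs [nɛlatʃi]).
The stem 'bird' ([veloka], [veloki]) shows [k] unchanged in both environments, so [k] cannot be basic with [tʃ] derived before the 1SG.POSS suffix.
The underlying segment must be /tʃ/; palato-alveolar /tʃ/ and /dʒ/ become [k] and [g] when no front vowel follows, yielding [k] there.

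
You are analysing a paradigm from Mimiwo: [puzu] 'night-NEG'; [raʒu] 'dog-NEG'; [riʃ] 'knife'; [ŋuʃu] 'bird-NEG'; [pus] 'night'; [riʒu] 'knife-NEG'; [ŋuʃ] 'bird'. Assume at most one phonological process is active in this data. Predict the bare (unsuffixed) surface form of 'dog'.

[raʃ]

The stem for 'knife' ends in [ʃ] in [riʃ] but [ʒ] in [riʒu].
Compare 'bird', with invariant [ʃ] in [ŋuʃ] and [ŋuʃu]: an analysis with underlying /ʃ/ and a rule producing [ʒ] before the NEG suffix would wrongly predict alternation here too.
The alternation reflects word-final obstruent devoicing: voiced obstruents become voiceless word-finally. /ʒ/ is underlying.
From [raʒu] the stem 'dog' is /raʒ/; word-finally this yields [raʃ].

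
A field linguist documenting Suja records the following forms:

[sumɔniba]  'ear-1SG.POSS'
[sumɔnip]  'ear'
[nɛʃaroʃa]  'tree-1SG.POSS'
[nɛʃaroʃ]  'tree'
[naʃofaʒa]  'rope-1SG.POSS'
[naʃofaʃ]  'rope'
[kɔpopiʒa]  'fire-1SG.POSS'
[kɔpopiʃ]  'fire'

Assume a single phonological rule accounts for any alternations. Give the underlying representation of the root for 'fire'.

The stem for 'fire' ends in [ʒ] in [kɔpopiʒa] but [ʃ] in [kɔpopiʃ].
Compare 'tree', with invariant [ʃ] in [nɛʃaroʃa] and [nɛʃaroʃ]: an analysis with underlying /ʃ/ and a rule producing [ʒ] before the 1SG.POSS suffix would wrongly predict alternation here too.
The underlying segment must be /ʒ/; voiced obstruents become voiceless word-finally, yielding [ʃ] there.

/kɔpopiʒ/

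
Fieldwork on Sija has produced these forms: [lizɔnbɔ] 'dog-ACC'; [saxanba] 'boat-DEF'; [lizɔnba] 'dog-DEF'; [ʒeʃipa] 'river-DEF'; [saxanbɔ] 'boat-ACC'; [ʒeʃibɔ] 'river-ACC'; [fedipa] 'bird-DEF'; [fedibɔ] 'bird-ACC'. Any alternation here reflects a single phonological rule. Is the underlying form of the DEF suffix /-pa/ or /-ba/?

The DEF suffix surfaces as [-ba] and [-pa], depending on the final segment of the stem.
The ACC suffix, which begins with [b], is invariant after every stem; so [b] is not altered by any rule here.
So the underlying form is /-pa/, and voiceless stops become voiced after a nasal.

/-pa/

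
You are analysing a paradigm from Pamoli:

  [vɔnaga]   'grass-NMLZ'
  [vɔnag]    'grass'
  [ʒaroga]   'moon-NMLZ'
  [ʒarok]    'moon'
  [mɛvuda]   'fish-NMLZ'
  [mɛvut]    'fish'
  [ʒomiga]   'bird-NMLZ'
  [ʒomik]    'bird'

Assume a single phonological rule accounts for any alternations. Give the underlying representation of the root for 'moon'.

The root 'moon' surfaces as [ʒaroga] and [ʒarok], with a stem-final [g] ~ [k] alternation.
If /g/ were underlying and a rule turned it into [k] in isolation, 'grass' would also alternate; but it has [g] in both [vɔnaga] and [vɔnag].
So /k/ is underlying, and a rule of intervocalic voicing — voiceless stops become voiced between vowels — gives [g].

/ʒarok/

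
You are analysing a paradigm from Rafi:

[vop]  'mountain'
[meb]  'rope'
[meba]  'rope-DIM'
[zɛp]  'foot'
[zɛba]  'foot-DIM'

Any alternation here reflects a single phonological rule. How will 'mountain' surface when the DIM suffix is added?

'foot' shows [p] ~ [b] at the end of the stem ([zɛp] vs [zɛba]).
But 'rope' keeps [b] in both environments ([meb], [meba]), so there is no rule changing /b/ to [p] in isolation.
The alternation reflects intervocalic voicing: voiceless stops become voiced between vowels. /p/ is underlying.
The one attested form of 'mountain', [vop], shows underlying /vop/. Applying the same rule between vowels gives [voba].

[voba]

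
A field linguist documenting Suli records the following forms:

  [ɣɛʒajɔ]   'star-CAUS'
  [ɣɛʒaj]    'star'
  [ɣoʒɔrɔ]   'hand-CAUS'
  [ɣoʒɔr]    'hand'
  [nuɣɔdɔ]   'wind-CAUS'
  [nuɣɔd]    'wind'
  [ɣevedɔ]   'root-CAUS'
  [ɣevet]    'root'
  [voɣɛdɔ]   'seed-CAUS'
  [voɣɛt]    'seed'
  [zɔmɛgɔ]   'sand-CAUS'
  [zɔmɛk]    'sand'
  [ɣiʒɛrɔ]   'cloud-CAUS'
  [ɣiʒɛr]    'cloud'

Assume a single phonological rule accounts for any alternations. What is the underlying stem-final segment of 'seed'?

In [voɣɛdɔ] and [voɣɛt] the final segment of 'seed' alternates: [d] ~ [t].
But 'wind' keeps [d] in both environments ([nuɣɔdɔ], [nuɣɔd]), so there is no rule changing /d/ to [t] in isolation.
So /t/ is underlying, and a rule of intervocalic voicing — voiceless stops become voiced between vowels — gives [d].

/t/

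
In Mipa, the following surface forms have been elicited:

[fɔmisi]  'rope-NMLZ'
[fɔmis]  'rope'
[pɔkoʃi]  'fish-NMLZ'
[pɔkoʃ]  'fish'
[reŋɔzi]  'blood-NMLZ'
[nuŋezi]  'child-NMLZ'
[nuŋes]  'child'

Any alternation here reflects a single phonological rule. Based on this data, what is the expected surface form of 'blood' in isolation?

The root 'child' surfaces as [nuŋezi] and [nuŋes], with a stem-final [z] ~ [s] alternation.
But 'rope' keeps [s] in both environments ([fɔmisi], [fɔmis]), so there is no rule changing /s/ to [z] before the NMLZ suffix.
The alternation reflects word-final obstruent devoicing: voiced obstruents become voiceless word-finally. /z/ is underlying.
From [reŋɔzi] the stem 'blood' is /reŋɔz/; word-finally this yields [reŋɔs].

[reŋɔs]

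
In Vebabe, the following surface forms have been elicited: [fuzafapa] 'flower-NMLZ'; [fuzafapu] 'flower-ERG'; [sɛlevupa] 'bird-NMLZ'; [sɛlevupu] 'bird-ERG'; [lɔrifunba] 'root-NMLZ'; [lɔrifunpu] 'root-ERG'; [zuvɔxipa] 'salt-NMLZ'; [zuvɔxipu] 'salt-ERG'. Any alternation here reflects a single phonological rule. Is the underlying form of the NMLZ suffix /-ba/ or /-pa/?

The NMLZ morpheme has two allomorphs, [-ba] and [-pa].
By contrast the ERG suffix keeps its initial [p] throughout — that segment must be underlying.
So the underlying form is /-ba/, and voiced stops become voiceless after a vowel.

/-ba/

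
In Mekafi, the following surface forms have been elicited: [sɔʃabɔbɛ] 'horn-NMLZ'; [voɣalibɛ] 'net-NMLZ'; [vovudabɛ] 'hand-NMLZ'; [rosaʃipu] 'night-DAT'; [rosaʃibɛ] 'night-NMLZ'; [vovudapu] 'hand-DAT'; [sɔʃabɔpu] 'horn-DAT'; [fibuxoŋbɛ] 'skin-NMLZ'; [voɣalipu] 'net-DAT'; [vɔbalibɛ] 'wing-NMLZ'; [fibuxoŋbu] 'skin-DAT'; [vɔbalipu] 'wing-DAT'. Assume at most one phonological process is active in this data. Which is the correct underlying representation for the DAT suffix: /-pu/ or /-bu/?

/-pu/

The DAT suffix surfaces as [-bu] and [-pu], depending on the final segment of the stem.
The NMLZ suffix, which begins with [b], is invariant after every stem; so [b] is not altered by any rule here.
So the underlying form is /-pu/, and voiceless stops become voiced after a nasal.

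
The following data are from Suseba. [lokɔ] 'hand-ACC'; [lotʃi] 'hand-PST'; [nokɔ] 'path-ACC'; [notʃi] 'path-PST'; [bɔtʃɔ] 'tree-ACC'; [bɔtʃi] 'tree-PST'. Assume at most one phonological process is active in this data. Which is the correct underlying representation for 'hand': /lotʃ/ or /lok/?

/lok/

'hand' shows [k] ~ [tʃ] at the end of the stem ([lokɔ] vs [lotʃi]).
If /tʃ/ were underlying and a rule turned it into [k] before the ACC suffix, 'tree' would also alternate; but it has [tʃ] in both [bɔtʃɔ] and [bɔtʃi].
Therefore /k/ is basic and [tʃ] is derived by palatalization before a front vowel (/k/ becomes palato-alveolar [tʃ] before a front vowel).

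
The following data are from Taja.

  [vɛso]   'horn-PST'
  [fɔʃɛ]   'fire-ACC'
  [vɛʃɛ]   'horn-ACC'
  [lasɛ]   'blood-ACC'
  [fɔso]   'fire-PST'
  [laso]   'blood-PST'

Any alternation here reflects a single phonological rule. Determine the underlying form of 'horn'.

/vɛʃ/

'horn' shows [ʃ] ~ [s] at the end of the stem ([vɛʃɛ] vs [vɛso]).
But 'blood' keeps [s] in both environments ([lasɛ], [laso]), so there is no rule changing /s/ to [ʃ] before the ACC suffix.
So /ʃ/ is underlying, and a rule of depalatalization — palato-alveolar /ʃ/ becomes [s] when no front vowel follows — gives [s].
The underlying form of 'horn' is therefore /vɛʃ/.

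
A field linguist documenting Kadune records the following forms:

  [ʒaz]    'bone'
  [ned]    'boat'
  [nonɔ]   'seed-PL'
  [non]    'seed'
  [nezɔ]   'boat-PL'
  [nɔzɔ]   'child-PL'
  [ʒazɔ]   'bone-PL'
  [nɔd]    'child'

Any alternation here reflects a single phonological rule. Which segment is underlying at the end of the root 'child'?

'child' shows [z] ~ [d] at the end of the stem ([nɔzɔ] vs [nɔd]).
If /z/ were underlying and a rule turned it into [d] in isolation, 'bone' would also alternate; but it has [z] in both [ʒazɔ] and [ʒaz].
The underlying segment must be /d/; voiced stops become fricatives between vowels, yielding [z] there.

/d/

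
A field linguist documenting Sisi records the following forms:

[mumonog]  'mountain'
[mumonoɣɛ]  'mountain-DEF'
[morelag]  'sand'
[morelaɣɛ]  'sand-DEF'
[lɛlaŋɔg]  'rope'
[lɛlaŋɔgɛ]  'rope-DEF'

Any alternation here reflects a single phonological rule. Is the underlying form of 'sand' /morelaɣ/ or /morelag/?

/morelaɣ/

'sand' shows [g] ~ [ɣ] at the end of the stem ([morelag] vs [morelaɣɛ]).
But 'rope' keeps [g] in both environments ([lɛlaŋɔg], [lɛlaŋɔgɛ]), so there is no rule changing /g/ to [ɣ] before the DEF suffix.
The underlying segment must be /ɣ/; voiced fricatives become stops word-finally, yielding [g] there.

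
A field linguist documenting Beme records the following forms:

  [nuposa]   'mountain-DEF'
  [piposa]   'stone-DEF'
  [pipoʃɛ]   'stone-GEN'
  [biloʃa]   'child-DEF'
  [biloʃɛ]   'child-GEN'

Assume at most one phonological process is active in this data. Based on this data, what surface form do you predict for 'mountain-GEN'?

In [piposa] and [pipoʃɛ] the final segment of 'stone' alternates: [s] ~ [ʃ].
The stem 'child' ([biloʃa], [biloʃɛ]) shows [ʃ] unchanged in both environments, so [ʃ] cannot be basic with [s] derived before the DEF suffix.
So /s/ is underlying, and a rule of palatalization before a front vowel — /s/ becomes palato-alveolar [ʃ] before a front vowel — gives [ʃ].
The one attested form of 'mountain', [nuposa], shows underlying /nupos/. Applying the same rule before a front vowel gives [nupoʃɛ].

[nupoʃɛ]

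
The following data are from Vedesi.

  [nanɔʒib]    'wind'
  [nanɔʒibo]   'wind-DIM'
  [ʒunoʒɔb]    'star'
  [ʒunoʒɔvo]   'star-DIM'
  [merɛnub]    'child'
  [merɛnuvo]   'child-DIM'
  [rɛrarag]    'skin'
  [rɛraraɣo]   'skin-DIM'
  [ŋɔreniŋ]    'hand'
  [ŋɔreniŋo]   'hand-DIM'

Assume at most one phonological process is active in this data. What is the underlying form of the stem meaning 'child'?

/merɛnuv/

'child' shows [b] ~ [v] at the end of the stem ([merɛnub] vs [merɛnuvo]).
But 'wind' keeps [b] in both environments ([nanɔʒib], [nanɔʒibo]), so there is no rule changing /b/ to [v] before the DIM suffix.
The underlying segment must be /v/; voiced fricatives become stops word-finally, yielding [b] there.
Hence 'child' is /merɛnuv/ underlyingly.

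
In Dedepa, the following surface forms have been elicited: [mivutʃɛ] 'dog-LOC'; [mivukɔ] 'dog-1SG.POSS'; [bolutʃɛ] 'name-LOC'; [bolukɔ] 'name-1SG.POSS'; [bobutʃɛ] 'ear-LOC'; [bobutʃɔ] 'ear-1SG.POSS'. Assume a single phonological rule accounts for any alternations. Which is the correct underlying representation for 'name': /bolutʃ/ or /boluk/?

/boluk/

'name' shows [tʃ] ~ [k] at the end of the stem ([bolutʃɛ] vs [bolukɔ]).
But 'ear' keeps [tʃ] in both environments ([bobutʃɛ], [bobutʃɔ]), so there is no rule changing /tʃ/ to [k] before the 1SG.POSS suffix.
So /k/ is underlying, and a rule of palatalization before a front vowel — /k/ becomes palato-alveolar [tʃ] before a front vowel — gives [tʃ].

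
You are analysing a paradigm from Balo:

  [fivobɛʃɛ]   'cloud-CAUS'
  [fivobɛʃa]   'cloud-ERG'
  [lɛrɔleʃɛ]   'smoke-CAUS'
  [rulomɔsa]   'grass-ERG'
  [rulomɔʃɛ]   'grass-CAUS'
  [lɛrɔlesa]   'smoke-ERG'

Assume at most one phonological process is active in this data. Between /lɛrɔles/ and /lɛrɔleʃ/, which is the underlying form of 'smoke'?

In [lɛrɔleʃɛ] and [lɛrɔlesa] the final segment of 'smoke' alternates: [ʃ] ~ [s].
If /ʃ/ were underlying and a rule turned it into [s] before the ERG suffix, 'cloud' would also alternate; but it has [ʃ] in both [fivobɛʃɛ] and [fivobɛʃa].
The alternation reflects palatalization before a front vowel: /s/ becomes palato-alveolar [ʃ] before a front vowel. /s/ is underlying.

/lɛrɔles/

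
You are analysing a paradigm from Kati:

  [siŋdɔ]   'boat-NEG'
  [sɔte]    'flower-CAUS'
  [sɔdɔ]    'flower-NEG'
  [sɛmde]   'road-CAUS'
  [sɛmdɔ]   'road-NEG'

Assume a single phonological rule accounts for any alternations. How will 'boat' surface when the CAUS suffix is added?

The CAUS morpheme has two allomorphs, [-de] and [-te].
By contrast the NEG suffix keeps its initial [d] throughout — that segment must be underlying.
So the underlying form is /-te/, and voiceless stops become voiced after a nasal.
After 'boat', which ends in a nasal, the suffix surfaces as [-de], giving [siŋde].

[siŋde]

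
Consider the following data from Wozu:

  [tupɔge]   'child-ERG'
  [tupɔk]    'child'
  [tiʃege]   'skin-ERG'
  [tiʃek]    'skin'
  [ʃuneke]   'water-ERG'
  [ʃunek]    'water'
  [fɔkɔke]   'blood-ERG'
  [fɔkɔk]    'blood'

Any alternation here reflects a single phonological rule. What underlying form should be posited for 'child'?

/tupɔg/

'child' shows [g] ~ [k] at the end of the stem ([tupɔge] vs [tupɔk]).
Compare 'water', with invariant [k] in [ʃuneke] and [ʃunek]: an analysis with underlying /k/ and a rule producing [g] before the ERG suffix would wrongly predict alternation here too.
Therefore /g/ is basic and [k] is derived by word-final obstruent devoicing (voiced obstruents become voiceless word-finally).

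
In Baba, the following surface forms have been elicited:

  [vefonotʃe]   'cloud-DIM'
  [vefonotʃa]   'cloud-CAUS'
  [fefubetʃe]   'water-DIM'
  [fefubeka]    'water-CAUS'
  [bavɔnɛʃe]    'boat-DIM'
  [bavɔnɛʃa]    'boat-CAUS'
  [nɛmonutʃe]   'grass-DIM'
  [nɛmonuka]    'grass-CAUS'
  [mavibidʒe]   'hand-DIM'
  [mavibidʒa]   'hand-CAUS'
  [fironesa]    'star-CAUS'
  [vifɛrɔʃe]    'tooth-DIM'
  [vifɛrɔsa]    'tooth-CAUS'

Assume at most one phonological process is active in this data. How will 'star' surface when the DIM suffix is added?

The root 'tooth' surfaces as [vifɛrɔʃe] and [vifɛrɔsa], with a stem-final [ʃ] ~ [s] alternation.
If /ʃ/ were underlying and a rule turned it into [s] before the CAUS suffix, 'boat' would also alternate; but it has [ʃ] in both [bavɔnɛʃe] and [bavɔnɛʃa].
So /s/ is underlying, and a rule of palatalization before a front vowel — /k/ and /s/ become palato-alveolar [tʃ] and [ʃ] before a front vowel — gives [ʃ].
The one attested form of 'star', [fironesa], shows underlying /firones/. Applying the same rule before a front vowel gives [fironeʃe].

[fironeʃe]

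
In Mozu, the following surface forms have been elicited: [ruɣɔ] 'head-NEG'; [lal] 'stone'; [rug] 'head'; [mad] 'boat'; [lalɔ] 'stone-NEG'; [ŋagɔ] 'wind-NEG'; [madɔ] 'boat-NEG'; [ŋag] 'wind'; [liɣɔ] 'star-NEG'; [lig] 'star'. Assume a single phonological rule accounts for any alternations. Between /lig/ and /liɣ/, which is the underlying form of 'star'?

/liɣ/

The stem for 'star' ends in [g] in [lig] but [ɣ] in [liɣɔ].
If /g/ were underlying and a rule turned it into [ɣ] before the NEG suffix, 'wind' would also alternate; but it has [g] in both [ŋag] and [ŋagɔ].
The underlying segment must be /ɣ/; voiced fricatives become stops word-finally, yielding [g] there.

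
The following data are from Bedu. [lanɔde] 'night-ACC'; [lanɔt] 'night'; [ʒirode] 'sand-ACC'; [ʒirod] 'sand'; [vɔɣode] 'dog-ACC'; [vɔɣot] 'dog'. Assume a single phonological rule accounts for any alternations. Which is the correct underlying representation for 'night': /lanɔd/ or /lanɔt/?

/lanɔt/

The root 'night' surfaces as [lanɔde] and [lanɔt], with a stem-final [d] ~ [t] alternation.
But 'sand' keeps [d] in both environments ([ʒirode], [ʒirod]), so there is no rule changing /d/ to [t] in isolation.
So /t/ is underlying, and a rule of intervocalic voicing — voiceless stops become voiced between vowels — gives [d].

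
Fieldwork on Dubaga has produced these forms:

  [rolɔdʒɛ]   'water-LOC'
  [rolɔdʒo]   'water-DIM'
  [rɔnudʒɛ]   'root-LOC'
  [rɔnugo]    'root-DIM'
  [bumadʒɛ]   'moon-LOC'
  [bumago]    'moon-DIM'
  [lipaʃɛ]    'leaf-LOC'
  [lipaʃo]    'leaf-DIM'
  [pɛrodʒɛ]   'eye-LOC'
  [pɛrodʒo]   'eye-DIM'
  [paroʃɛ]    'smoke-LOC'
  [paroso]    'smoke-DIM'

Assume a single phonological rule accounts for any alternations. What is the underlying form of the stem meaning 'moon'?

/bumag/

The stem for 'moon' ends in [dʒ] in [bumadʒɛ] but [g] in [bumago].
But 'water' keeps [dʒ] in both environments ([rolɔdʒɛ], [rolɔdʒo]), so there is no rule changing /dʒ/ to [g] before the DIM suffix.
The underlying segment must be /g/; /g/ and /s/ become palato-alveolar [dʒ] and [ʃ] before a front vowel, yielding [dʒ] there.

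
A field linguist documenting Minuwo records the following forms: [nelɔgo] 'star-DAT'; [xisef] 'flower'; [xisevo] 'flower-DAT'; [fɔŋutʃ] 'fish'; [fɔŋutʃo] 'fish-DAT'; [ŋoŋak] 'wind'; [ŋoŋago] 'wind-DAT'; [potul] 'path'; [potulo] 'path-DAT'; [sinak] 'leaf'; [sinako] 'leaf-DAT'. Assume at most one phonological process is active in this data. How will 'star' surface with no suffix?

The stem for 'wind' ends in [k] in [ŋoŋak] but [g] in [ŋoŋago].
If /k/ were underlying and a rule turned it into [g] before the DAT suffix, 'leaf' would also alternate; but it has [k] in both [sinak] and [sinako].
Therefore /g/ is basic and [k] is derived by word-final obstruent devoicing (voiced obstruents become voiceless word-finally).
The one attested form of 'star', [nelɔgo], shows underlying /nelɔg/. Applying the same rule word-finally gives [nelɔk].

[nelɔk]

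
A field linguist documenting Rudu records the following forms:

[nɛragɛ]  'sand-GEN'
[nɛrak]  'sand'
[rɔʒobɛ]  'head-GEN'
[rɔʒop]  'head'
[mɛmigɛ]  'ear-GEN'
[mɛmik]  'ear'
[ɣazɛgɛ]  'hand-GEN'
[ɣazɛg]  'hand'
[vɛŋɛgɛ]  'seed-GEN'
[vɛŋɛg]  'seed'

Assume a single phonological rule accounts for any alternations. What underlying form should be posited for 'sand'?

/nɛrak/

In [nɛragɛ] and [nɛrak] the final segment of 'sand' alternates: [g] ~ [k].
The stem 'hand' ([ɣazɛgɛ], [ɣazɛg]) shows [g] unchanged in both environments, so [g] cannot be basic with [k] derived in isolation.
The underlying segment must be /k/; voiceless stops become voiced between vowels, yielding [g] there.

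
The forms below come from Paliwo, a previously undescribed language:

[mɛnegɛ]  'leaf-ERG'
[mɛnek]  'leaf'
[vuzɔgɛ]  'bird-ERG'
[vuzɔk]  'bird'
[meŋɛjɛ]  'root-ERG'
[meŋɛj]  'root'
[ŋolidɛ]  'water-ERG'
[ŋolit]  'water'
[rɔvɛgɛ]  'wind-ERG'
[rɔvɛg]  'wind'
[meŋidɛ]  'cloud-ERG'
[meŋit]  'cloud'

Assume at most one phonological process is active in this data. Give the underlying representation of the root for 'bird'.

/vuzɔk/

The stem for 'bird' ends in [g] in [vuzɔgɛ] but [k] in [vuzɔk].
The stem 'wind' ([rɔvɛgɛ], [rɔvɛg]) shows [g] unchanged in both environments, so [g] cannot be basic with [k] derived in isolation.
The alternation reflects intervocalic voicing: voiceless stops become voiced between vowels. /k/ is underlying.
So 'bird' = /vuzɔk/.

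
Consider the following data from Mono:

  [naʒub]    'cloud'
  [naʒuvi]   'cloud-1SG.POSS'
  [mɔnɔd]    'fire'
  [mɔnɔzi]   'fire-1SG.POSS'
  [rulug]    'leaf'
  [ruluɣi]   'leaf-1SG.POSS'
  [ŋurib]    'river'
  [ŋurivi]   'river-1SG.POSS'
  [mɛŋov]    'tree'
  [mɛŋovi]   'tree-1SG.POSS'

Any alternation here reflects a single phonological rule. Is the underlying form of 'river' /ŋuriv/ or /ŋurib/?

In [ŋurib] and [ŋurivi] the final segment of 'river' alternates: [b] ~ [v].
Compare 'tree', with invariant [v] in [mɛŋov] and [mɛŋovi]: an analysis with underlying /v/ and a rule producing [b] in isolation would wrongly predict alternation here too.
The underlying segment must be /b/; voiced stops become fricatives between vowels, yielding [v] there.

/ŋurib/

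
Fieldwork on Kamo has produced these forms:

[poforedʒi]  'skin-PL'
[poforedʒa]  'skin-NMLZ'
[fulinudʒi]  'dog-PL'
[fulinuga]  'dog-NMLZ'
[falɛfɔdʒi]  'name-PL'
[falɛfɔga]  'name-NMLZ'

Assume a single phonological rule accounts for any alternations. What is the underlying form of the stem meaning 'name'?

/falɛfɔg/

In [falɛfɔdʒi] and [falɛfɔga] the final segment of 'name' alternates: [dʒ] ~ [g].
Compare 'skin', with invariant [dʒ] in [poforedʒi] and [poforedʒa]: an analysis with underlying /dʒ/ and a rule producing [g] before the NMLZ suffix would wrongly predict alternation here too.
So /g/ is underlying, and a rule of palatalization before a front vowel — /g/ becomes palato-alveolar [dʒ] before a front vowel — gives [dʒ].
Hence 'name' is /falɛfɔg/ underlyingly.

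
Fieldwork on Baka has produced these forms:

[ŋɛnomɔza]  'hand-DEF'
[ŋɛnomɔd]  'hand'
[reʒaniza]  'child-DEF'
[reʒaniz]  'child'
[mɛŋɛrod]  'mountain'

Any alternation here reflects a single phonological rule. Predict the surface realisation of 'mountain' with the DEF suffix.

'hand' shows [z] ~ [d] at the end of the stem ([ŋɛnomɔza] vs [ŋɛnomɔd]).
Compare 'child', with invariant [z] in [reʒaniza] and [reʒaniz]: an analysis with underlying /z/ and a rule producing [d] in isolation would wrongly predict alternation here too.
The alternation reflects intervocalic spirantization: voiced stops become fricatives between vowels. /d/ is underlying.
The one attested form of 'mountain', [mɛŋɛrod], shows underlying /mɛŋɛrod/. Applying the same rule between vowels gives [mɛŋɛroza].

[mɛŋɛroza]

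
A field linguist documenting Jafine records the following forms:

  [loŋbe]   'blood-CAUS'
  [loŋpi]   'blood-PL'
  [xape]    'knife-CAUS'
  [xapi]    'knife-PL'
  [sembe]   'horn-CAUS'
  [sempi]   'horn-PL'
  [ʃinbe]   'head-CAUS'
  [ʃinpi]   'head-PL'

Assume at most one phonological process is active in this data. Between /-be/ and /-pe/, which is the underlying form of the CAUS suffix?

The CAUS suffix surfaces as [-be] and [-pe], depending on the final segment of the stem.
By contrast the PL suffix keeps its initial [p] throughout — that segment must be underlying.
So the underlying form is /-be/, and voiced stops become voiceless after a vowel.

/-be/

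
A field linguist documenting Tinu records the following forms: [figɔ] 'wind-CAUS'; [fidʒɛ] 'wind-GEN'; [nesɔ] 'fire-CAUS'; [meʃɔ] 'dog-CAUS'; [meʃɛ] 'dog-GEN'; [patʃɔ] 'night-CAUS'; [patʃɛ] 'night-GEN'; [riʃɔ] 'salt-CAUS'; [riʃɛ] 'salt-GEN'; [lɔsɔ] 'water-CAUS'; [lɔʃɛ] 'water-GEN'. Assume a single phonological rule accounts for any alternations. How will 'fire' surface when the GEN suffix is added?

[neʃɛ]

'water' shows [s] ~ [ʃ] at the end of the stem ([lɔsɔ] vs [lɔʃɛ]).
If /ʃ/ were underlying and a rule turned it into [s] before the CAUS suffix, 'dog' would also alternate; but it has [ʃ] in both [meʃɔ] and [meʃɛ].
Therefore /s/ is basic and [ʃ] is derived by palatalization before a front vowel (/g/ and /s/ become palato-alveolar [dʒ] and [ʃ] before a front vowel).
From [nesɔ] the stem 'fire' is /nes/; before a front vowel this yields [neʃɛ].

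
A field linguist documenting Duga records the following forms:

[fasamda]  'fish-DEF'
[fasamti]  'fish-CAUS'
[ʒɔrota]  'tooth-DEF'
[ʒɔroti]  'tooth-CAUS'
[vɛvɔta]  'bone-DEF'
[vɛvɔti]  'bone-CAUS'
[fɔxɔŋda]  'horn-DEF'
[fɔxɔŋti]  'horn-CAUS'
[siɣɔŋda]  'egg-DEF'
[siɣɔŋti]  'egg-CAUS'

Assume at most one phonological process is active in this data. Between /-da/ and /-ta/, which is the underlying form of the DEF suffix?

/-da/

The DEF suffix surfaces as [-da] and [-ta], depending on the final segment of the stem.
The CAUS suffix, which begins with [t], is invariant after every stem; so [t] is not altered by any rule here.
So the underlying form is /-da/, and voiced stops become voiceless after a vowel.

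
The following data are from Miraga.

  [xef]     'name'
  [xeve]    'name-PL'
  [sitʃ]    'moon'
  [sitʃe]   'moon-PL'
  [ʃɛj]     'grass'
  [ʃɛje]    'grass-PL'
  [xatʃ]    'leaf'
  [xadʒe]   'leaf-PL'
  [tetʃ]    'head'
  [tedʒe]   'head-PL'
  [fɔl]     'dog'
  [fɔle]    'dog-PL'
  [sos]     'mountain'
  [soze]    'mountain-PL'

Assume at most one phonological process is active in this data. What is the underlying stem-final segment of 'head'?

'head' shows [tʃ] ~ [dʒ] at the end of the stem ([tetʃ] vs [tedʒe]).
But 'moon' keeps [tʃ] in both environments ([sitʃ], [sitʃe]), so there is no rule changing /tʃ/ to [dʒ] before the PL suffix.
The alternation reflects word-final obstruent devoicing: voiced obstruents become voiceless word-finally. /dʒ/ is underlying.

/dʒ/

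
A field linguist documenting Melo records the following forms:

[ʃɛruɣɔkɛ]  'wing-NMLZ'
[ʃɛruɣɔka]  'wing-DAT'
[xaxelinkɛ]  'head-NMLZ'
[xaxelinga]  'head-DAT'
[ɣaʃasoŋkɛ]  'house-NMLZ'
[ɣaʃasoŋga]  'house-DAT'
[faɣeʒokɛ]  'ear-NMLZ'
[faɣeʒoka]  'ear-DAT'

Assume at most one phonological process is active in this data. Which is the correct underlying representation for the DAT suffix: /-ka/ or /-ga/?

/-ga/

The DAT suffix surfaces as [-ga] and [-ka], depending on the final segment of the stem.
The NMLZ suffix, which begins with [k], is invariant after every stem; so [k] is not altered by any rule here.
The DAT suffix is therefore /-ga/ underlyingly, with post-vocalic devoicing: voiced stops become voiceless after a vowel.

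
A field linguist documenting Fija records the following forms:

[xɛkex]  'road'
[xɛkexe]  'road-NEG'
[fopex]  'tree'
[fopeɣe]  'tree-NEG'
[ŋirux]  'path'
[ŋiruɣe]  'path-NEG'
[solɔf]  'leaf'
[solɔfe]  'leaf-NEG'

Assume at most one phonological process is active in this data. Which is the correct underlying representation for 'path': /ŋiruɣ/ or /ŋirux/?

/ŋiruɣ/

The root 'path' surfaces as [ŋirux] and [ŋiruɣe], with a stem-final [x] ~ [ɣ] alternation.
The stem 'road' ([xɛkex], [xɛkexe]) shows [x] unchanged in both environments, so [x] cannot be basic with [ɣ] derived before the NEG suffix.
So /ɣ/ is underlying, and a rule of word-final obstruent devoicing — voiced obstruents become voiceless word-finally — gives [x].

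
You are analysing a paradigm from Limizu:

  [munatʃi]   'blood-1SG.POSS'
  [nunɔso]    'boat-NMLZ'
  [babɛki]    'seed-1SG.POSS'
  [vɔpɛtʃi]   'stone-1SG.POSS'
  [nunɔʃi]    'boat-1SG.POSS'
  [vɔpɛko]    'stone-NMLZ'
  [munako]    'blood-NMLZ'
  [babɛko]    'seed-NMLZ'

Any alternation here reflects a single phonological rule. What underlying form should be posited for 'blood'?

The root 'blood' surfaces as [munako] and [munatʃi], with a stem-final [k] ~ [tʃ] alternation.
If /k/ were underlying and a rule turned it into [tʃ] before the 1SG.POSS suffix, 'seed' would also alternate; but it has [k] in both [babɛko] and [babɛki].
So /tʃ/ is underlying, and a rule of depalatalization — palato-alveolar /tʃ/ and /ʃ/ become [k] and [s] when no front vowel follows — gives [k].
So 'blood' = /munatʃ/.

/munatʃ/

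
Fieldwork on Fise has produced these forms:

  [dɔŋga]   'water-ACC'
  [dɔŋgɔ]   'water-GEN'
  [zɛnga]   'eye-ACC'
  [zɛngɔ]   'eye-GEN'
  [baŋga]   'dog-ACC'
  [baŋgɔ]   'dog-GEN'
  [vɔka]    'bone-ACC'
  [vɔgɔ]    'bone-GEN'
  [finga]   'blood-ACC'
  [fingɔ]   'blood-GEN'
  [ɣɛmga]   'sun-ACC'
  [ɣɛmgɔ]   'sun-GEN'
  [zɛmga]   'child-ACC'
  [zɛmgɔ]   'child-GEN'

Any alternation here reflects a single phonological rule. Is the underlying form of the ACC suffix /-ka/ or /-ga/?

/-ka/

The ACC morpheme has two allomorphs, [-ga] and [-ka].
By contrast the GEN suffix keeps its initial [g] throughout — that segment must be underlying.
The ACC suffix is therefore /-ka/ underlyingly, with post-nasal voicing: voiceless stops become voiced after a nasal.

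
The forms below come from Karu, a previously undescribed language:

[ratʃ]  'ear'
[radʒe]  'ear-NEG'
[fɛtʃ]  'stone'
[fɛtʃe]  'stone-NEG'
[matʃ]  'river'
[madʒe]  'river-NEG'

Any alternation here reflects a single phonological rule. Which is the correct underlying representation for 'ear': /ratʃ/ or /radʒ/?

/radʒ/

The root 'ear' surfaces as [ratʃ] and [radʒe], with a stem-final [tʃ] ~ [dʒ] alternation.
The stem 'stone' ([fɛtʃ], [fɛtʃe]) shows [tʃ] unchanged in both environments, so [tʃ] cannot be basic with [dʒ] derived before the NEG suffix.
The alternation reflects word-final obstruent devoicing: voiced obstruents become voiceless word-finally. /dʒ/ is underlying.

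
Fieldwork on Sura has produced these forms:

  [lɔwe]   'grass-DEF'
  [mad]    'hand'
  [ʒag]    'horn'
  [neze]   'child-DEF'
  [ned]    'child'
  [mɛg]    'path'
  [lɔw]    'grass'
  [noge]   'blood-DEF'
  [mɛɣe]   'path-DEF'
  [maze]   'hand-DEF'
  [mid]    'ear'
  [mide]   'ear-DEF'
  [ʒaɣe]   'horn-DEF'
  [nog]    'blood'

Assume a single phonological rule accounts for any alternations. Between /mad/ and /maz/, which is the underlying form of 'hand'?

/maz/

The stem for 'hand' ends in [d] in [mad] but [z] in [maze].
But 'ear' keeps [d] in both environments ([mid], [mide]), so there is no rule changing /d/ to [z] before the DEF suffix.
The alternation reflects word-final hardening: voiced fricatives become stops word-finally. /z/ is underlying.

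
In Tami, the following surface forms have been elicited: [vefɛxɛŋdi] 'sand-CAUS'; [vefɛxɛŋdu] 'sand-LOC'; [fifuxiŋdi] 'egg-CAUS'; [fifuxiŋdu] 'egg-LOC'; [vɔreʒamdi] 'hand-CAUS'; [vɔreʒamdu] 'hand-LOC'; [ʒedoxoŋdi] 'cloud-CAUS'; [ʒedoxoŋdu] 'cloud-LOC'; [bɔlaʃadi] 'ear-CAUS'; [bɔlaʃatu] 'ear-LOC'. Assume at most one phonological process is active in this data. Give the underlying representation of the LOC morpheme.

/-tu/

The LOC morpheme has two allomorphs, [-du] and [-tu].
By contrast the CAUS suffix keeps its initial [d] throughout — that segment must be underlying.
So the underlying form is /-tu/, and voiceless stops become voiced after a nasal.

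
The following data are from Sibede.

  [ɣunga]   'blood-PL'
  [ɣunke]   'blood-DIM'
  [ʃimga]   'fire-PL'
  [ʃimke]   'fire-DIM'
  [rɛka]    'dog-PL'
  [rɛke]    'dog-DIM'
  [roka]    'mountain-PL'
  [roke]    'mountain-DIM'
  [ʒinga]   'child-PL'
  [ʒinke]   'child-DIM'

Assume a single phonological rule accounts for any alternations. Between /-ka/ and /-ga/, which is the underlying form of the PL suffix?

/-ga/

The PL suffix surfaces as [-ga] and [-ka], depending on the final segment of the stem.
By contrast the DIM suffix keeps its initial [k] throughout — that segment must be underlying.
The PL suffix is therefore /-ga/ underlyingly, with post-vocalic devoicing: voiced stops become voiceless after a vowel.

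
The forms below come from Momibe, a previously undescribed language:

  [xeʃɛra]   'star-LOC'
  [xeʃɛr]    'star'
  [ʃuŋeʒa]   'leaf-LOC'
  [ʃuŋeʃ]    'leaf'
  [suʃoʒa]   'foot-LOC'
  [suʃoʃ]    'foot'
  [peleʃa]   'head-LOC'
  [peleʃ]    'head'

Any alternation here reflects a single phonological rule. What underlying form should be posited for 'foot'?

In [suʃoʒa] and [suʃoʃ] the final segment of 'foot' alternates: [ʒ] ~ [ʃ].
The stem 'head' ([peleʃa], [peleʃ]) shows [ʃ] unchanged in both environments, so [ʃ] cannot be basic with [ʒ] derived before the LOC suffix.
The alternation reflects word-final obstruent devoicing: voiced obstruents become voiceless word-finally. /ʒ/ is underlying.

/suʃoʒ/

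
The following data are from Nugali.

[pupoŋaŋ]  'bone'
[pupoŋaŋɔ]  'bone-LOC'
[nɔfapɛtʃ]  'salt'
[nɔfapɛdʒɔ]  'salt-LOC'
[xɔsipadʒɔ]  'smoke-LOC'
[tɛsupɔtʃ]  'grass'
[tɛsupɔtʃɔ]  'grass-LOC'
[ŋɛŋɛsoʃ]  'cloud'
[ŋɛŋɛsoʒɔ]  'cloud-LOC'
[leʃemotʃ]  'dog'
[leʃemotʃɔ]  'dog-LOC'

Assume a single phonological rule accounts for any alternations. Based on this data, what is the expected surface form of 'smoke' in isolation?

[xɔsipatʃ]

In [nɔfapɛtʃ] and [nɔfapɛdʒɔ] the final segment of 'salt' alternates: [tʃ] ~ [dʒ].
Compare 'dog', with invariant [tʃ] in [leʃemotʃ] and [leʃemotʃɔ]: an analysis with underlying /tʃ/ and a rule producing [dʒ] before the LOC suffix would wrongly predict alternation here too.
The alternation reflects word-final obstruent devoicing: voiced obstruents become voiceless word-finally. /dʒ/ is underlying.
The one attested form of 'smoke', [xɔsipadʒɔ], shows underlying /xɔsipadʒ/. Applying the same rule word-finally gives [xɔsipatʃ].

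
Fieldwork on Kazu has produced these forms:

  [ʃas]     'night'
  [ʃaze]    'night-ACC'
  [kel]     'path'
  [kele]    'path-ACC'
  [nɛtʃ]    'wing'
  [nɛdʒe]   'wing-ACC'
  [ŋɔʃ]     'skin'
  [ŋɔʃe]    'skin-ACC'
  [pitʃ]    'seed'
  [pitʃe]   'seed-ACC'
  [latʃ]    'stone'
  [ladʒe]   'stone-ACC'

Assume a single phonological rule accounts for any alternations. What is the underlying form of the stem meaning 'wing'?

The stem for 'wing' ends in [tʃ] in [nɛtʃ] but [dʒ] in [nɛdʒe].
But 'seed' keeps [tʃ] in both environments ([pitʃ], [pitʃe]), so there is no rule changing /tʃ/ to [dʒ] before the ACC suffix.
So /dʒ/ is underlying, and a rule of word-final obstruent devoicing — voiced obstruents become voiceless word-finally — gives [tʃ].
So 'wing' = /nɛdʒ/.

/nɛdʒ/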